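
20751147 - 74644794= -53893647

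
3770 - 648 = 3122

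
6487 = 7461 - 974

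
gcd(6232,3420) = 76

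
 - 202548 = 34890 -237438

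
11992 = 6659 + 5333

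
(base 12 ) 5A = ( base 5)240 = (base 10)70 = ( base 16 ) 46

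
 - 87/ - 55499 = 87/55499 = 0.00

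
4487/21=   213 + 2/3 = 213.67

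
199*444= 88356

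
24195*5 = 120975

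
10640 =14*760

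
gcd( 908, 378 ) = 2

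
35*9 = 315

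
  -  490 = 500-990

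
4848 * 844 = 4091712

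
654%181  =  111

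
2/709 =2/709 = 0.00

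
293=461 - 168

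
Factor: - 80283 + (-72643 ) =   -  152926 = -2^1*76463^1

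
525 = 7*75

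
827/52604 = 827/52604 = 0.02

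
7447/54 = 137+49/54 = 137.91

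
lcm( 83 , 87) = 7221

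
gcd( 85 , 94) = 1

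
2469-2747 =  - 278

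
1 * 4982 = 4982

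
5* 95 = 475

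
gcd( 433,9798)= 1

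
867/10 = 867/10 = 86.70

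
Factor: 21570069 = 3^1*7190023^1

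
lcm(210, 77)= 2310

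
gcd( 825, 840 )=15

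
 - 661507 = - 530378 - 131129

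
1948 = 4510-2562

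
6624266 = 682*9713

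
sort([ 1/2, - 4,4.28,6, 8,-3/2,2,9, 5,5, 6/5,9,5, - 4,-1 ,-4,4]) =[ - 4, - 4,-4,-3/2,  -  1,1/2, 6/5,  2,4, 4.28, 5 , 5, 5,6,8,9, 9]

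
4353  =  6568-2215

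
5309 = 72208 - 66899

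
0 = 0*63737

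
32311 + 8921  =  41232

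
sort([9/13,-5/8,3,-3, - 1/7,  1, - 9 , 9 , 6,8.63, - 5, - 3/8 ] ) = [ - 9 , - 5, - 3 , - 5/8, - 3/8, - 1/7,9/13, 1, 3, 6, 8.63,9 ] 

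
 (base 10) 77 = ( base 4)1031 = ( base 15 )52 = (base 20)3h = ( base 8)115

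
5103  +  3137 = 8240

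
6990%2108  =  666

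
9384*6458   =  60601872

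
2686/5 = 2686/5 = 537.20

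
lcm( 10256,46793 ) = 748688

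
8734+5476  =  14210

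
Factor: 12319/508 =97/4 = 2^(-2 )*97^1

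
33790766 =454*74429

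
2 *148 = 296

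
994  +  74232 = 75226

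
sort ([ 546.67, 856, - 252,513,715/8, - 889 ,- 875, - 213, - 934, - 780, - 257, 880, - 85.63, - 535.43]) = [ - 934,  -  889, - 875,  -  780, - 535.43 , - 257,  -  252 , - 213, - 85.63,715/8  ,  513,  546.67, 856,880]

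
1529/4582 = 1529/4582 = 0.33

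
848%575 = 273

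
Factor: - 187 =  - 11^1 * 17^1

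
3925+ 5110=9035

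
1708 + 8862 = 10570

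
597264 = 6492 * 92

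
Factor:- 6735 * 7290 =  - 2^1*3^7*5^2*449^1 = - 49098150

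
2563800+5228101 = 7791901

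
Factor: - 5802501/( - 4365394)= 2^ ( - 1 ) * 3^1*11^ ( - 1 )*198427^( - 1)*1934167^1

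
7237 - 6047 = 1190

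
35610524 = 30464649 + 5145875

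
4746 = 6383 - 1637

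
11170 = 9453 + 1717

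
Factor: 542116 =2^2 * 313^1 * 433^1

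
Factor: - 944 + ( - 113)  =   - 7^1  *  151^1 = - 1057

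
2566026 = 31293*82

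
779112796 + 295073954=1074186750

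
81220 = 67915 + 13305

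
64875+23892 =88767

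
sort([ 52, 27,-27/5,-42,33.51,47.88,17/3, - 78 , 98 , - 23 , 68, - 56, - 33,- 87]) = [-87, - 78, -56,-42,-33,-23, - 27/5, 17/3,27, 33.51,47.88,52, 68,  98 ] 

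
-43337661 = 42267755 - 85605416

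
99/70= 99/70= 1.41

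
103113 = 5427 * 19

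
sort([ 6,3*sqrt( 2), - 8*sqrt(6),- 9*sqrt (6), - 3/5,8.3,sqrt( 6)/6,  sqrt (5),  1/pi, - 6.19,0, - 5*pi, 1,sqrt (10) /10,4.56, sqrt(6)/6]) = [ - 9 *sqrt(6), - 8*sqrt(6), - 5 * pi, - 6.19, - 3/5,0,sqrt(10)/10 , 1/pi, sqrt (6) /6,sqrt(6)/6 , 1, sqrt(5),3*sqrt( 2 ), 4.56,6,  8.3] 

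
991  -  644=347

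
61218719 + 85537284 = 146756003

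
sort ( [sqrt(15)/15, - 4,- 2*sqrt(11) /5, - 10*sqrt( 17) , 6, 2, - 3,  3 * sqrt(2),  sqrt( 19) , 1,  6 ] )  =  [-10*sqrt( 17 ), - 4, - 3 , - 2*sqrt( 11 ) /5,  sqrt( 15 ) /15, 1,2,3 * sqrt( 2), sqrt( 19),  6,6 ]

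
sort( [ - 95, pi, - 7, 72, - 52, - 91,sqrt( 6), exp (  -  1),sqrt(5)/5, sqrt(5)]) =[ - 95,  -  91, - 52, - 7, exp( - 1), sqrt(5 )/5, sqrt( 5 ),sqrt(6),pi, 72]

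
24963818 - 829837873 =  - 804874055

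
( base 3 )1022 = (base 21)1E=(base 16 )23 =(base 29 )16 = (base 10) 35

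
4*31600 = 126400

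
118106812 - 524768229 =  - 406661417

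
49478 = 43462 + 6016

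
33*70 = 2310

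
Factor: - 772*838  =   -646936 = - 2^3 * 193^1*419^1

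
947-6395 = -5448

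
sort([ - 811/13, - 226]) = [ - 226, - 811/13 ]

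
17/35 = 17/35=0.49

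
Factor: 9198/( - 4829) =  -2^1*3^2*7^1 * 11^( - 1 )*73^1 *439^( - 1)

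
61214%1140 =794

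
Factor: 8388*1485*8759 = 109103680620= 2^2*3^5*5^1*11^1*19^1*233^1*461^1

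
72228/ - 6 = - 12038 +0/1 = - 12038.00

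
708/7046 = 354/3523=0.10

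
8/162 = 4/81 = 0.05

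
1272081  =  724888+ 547193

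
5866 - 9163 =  - 3297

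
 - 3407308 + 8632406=5225098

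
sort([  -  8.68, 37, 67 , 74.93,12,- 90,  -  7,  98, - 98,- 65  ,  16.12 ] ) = [ - 98, -90, - 65, -8.68, - 7, 12,16.12 , 37, 67,  74.93 , 98 ] 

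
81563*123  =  10032249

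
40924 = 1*40924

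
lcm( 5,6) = 30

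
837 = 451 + 386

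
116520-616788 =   -  500268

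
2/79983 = 2/79983 = 0.00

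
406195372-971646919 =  - 565451547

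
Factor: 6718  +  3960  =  2^1*19^1*281^1 = 10678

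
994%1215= 994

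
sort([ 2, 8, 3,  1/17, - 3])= [ - 3, 1/17, 2,3, 8]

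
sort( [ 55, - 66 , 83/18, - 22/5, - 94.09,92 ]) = [ - 94.09, - 66, - 22/5,83/18, 55, 92 ] 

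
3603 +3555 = 7158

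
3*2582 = 7746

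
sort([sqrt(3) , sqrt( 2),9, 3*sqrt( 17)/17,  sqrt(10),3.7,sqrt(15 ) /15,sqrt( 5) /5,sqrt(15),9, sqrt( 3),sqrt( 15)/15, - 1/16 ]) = [  -  1/16, sqrt( 15)/15,sqrt( 15) /15,sqrt( 5 )/5, 3* sqrt( 17) /17 , sqrt(2),  sqrt ( 3), sqrt( 3),sqrt (10),3.7 , sqrt( 15), 9,9 ] 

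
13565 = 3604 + 9961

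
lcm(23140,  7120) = 92560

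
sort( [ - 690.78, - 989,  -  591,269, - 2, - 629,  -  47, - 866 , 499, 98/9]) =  [  -  989, - 866, - 690.78, - 629 ,-591, - 47, - 2,98/9,269,499 ]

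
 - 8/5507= - 8/5507 = - 0.00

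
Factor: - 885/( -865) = 177/173=3^1 * 59^1*173^( - 1 ) 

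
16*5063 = 81008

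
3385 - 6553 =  - 3168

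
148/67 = 2+14/67 = 2.21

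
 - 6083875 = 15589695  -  21673570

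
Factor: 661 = 661^1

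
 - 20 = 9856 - 9876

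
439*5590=2454010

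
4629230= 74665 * 62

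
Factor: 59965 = 5^1*67^1 * 179^1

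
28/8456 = 1/302 = 0.00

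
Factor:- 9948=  - 2^2*3^1*829^1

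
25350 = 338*75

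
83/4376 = 83/4376 = 0.02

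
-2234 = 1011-3245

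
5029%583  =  365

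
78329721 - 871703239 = - 793373518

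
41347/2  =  20673 + 1/2 = 20673.50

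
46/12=23/6 = 3.83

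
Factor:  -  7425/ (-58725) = 11/87= 3^(-1 ) * 11^1*29^(-1 ) 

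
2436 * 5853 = 14257908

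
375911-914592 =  - 538681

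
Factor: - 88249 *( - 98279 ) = 7^2*23^1*1801^1*4273^1 = 8673023471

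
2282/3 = 760 + 2/3 = 760.67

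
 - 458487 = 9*(  -  50943 ) 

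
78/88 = 39/44 = 0.89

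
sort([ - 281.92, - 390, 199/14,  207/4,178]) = [ - 390, - 281.92, 199/14,  207/4,178]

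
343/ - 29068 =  - 343/29068 = - 0.01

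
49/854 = 7/122 = 0.06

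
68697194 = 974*70531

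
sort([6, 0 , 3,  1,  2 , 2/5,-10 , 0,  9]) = [- 10, 0,0,2/5 , 1,2, 3,  6, 9] 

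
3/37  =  3/37 = 0.08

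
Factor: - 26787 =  - 3^1*8929^1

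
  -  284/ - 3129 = 284/3129 = 0.09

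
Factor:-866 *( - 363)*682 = 2^2*3^1*11^3 * 31^1 *433^1  =  214392156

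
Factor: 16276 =2^2 * 13^1* 313^1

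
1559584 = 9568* 163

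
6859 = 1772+5087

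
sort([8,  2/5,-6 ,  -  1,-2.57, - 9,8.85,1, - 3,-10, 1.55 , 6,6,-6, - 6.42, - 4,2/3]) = [-10, -9,-6.42,-6,-6, - 4, - 3,-2.57, - 1,2/5,2/3,1 , 1.55,6, 6,8,8.85 ]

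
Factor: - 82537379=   -  82537379^1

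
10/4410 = 1/441  =  0.00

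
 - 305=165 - 470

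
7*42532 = 297724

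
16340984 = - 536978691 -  - 553319675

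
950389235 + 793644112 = 1744033347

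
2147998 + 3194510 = 5342508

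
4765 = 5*953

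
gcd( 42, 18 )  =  6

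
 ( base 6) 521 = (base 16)C1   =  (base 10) 193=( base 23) 89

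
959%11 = 2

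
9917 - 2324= 7593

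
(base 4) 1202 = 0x62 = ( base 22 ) 4a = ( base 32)32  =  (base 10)98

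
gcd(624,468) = 156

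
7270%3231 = 808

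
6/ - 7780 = -3/3890  =  - 0.00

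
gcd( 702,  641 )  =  1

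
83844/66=1270 + 4/11 = 1270.36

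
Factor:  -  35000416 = -2^5*11^1*17^1*5849^1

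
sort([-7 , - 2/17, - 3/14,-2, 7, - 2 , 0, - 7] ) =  [-7, -7,-2,  -  2, - 3/14, - 2/17, 0, 7]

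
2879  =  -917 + 3796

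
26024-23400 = 2624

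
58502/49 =58502/49 = 1193.92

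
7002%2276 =174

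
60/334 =30/167 = 0.18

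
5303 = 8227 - 2924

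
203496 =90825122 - 90621626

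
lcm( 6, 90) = 90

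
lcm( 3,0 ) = 0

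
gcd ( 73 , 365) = 73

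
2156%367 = 321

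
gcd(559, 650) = 13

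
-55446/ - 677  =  55446/677 = 81.90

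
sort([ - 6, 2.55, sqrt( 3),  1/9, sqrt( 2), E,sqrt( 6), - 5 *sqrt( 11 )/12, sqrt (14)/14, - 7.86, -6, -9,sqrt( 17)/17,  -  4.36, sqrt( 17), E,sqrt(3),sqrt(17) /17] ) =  [ - 9, - 7.86, - 6,-6, - 4.36, - 5*sqrt( 11 ) /12,1/9, sqrt(17)/17, sqrt ( 17) /17, sqrt( 14 )/14, sqrt( 2 ),sqrt( 3 ), sqrt(3 ),sqrt( 6), 2.55, E, E, sqrt (17) ] 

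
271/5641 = 271/5641= 0.05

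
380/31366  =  190/15683=0.01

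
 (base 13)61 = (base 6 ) 211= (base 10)79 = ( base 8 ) 117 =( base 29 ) 2L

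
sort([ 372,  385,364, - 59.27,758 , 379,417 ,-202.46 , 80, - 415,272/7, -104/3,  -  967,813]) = [ - 967, - 415, - 202.46,-59.27, - 104/3,  272/7,  80,364 , 372,379, 385,  417, 758, 813 ] 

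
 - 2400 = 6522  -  8922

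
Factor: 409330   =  2^1*5^1*40933^1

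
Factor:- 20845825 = -5^2*7^3*11^1*13^1*17^1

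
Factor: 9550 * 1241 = 2^1*5^2*17^1  *73^1 * 191^1=11851550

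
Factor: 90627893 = 90627893^1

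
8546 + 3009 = 11555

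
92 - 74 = 18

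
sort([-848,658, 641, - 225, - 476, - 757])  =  [  -  848 ,  -  757, - 476, - 225, 641, 658]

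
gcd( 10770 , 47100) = 30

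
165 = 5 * 33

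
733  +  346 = 1079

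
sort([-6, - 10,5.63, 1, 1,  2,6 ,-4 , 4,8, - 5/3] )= [-10,-6,-4,  -  5/3,  1,1, 2 , 4 , 5.63,6,8 ]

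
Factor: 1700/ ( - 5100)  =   - 1/3 = - 3^( - 1)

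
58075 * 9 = 522675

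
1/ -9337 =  - 1/9337 = - 0.00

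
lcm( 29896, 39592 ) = 1464904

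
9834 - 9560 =274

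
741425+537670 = 1279095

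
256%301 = 256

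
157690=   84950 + 72740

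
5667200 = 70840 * 80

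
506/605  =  46/55 = 0.84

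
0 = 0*(-343 ) 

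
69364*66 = 4578024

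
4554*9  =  40986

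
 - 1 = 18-19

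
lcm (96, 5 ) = 480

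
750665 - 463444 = 287221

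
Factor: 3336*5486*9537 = 174539459952 = 2^4 *3^2*11^1* 13^1*17^2*139^1*211^1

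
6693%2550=1593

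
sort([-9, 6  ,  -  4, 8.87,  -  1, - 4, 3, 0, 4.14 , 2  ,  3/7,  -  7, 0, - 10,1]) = [ - 10, - 9, - 7,-4,-4,-1, 0, 0, 3/7, 1, 2, 3,4.14, 6, 8.87 ] 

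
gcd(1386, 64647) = 99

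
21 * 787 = 16527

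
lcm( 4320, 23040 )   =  69120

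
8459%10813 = 8459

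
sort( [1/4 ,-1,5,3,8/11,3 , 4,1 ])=[-1, 1/4,8/11,1,3, 3,4,5]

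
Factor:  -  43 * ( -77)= 7^1*11^1 * 43^1 =3311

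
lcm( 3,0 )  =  0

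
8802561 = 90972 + 8711589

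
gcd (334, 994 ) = 2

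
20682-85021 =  - 64339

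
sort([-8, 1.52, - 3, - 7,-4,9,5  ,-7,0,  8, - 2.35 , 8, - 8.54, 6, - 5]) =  [ -8.54, - 8 ,-7, - 7, - 5,-4,- 3,- 2.35, 0,1.52,  5, 6,8,8, 9]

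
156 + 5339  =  5495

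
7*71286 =499002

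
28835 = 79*365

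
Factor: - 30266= - 2^1 * 37^1*409^1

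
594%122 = 106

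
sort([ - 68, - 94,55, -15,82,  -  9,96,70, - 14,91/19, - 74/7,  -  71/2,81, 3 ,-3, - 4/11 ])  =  [-94, - 68, - 71/2, -15, - 14, - 74/7,-9,-3,  -  4/11, 3,  91/19,55, 70, 81, 82, 96 ] 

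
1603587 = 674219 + 929368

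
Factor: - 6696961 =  - 31^1*349^1*619^1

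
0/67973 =0 = 0.00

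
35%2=1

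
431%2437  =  431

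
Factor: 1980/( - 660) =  - 3^1 = -3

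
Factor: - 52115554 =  - 2^1*263^1*99079^1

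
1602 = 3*534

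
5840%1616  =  992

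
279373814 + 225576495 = 504950309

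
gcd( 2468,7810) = 2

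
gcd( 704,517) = 11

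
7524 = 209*36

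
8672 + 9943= 18615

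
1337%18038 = 1337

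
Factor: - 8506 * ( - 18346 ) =2^2*4253^1*9173^1 = 156051076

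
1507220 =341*4420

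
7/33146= 7/33146 = 0.00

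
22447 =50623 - 28176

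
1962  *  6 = 11772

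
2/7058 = 1/3529 = 0.00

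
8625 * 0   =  0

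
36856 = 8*4607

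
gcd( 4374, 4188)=6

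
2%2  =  0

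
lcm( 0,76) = 0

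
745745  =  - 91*( - 8195)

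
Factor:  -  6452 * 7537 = - 48628724 = - 2^2*1613^1*7537^1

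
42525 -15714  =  26811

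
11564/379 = 11564/379 = 30.51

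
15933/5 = 15933/5 = 3186.60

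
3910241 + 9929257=13839498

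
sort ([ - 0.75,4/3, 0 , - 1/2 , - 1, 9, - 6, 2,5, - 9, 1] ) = [-9,-6,-1, - 0.75, - 1/2,0,1,4/3,  2,5 , 9]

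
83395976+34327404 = 117723380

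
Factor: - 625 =-5^4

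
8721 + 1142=9863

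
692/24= 28 + 5/6 = 28.83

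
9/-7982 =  - 9/7982 = - 0.00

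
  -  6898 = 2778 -9676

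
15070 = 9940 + 5130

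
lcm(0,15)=0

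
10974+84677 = 95651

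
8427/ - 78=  - 2809/26 = - 108.04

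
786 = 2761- 1975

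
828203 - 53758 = 774445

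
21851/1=21851=21851.00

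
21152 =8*2644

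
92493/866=106 + 697/866 = 106.80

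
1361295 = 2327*585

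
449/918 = 449/918 = 0.49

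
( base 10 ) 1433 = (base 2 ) 10110011001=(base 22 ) 2L3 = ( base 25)278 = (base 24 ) 2bh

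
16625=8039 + 8586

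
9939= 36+9903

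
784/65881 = 784/65881 = 0.01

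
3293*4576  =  15068768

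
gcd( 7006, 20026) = 62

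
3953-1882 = 2071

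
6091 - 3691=2400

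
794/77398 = 397/38699=   0.01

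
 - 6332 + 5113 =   -  1219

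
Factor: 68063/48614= 2^( - 1 ) * 29^1*109^ ( - 1 )*223^( - 1) *2347^1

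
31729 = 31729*1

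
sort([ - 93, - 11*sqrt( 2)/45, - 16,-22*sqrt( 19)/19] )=[ - 93, - 16,  -  22*sqrt( 19)/19, -11*sqrt( 2 ) /45]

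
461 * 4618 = 2128898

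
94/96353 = 94/96353 = 0.00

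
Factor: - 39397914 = -2^1*3^4  *  243197^1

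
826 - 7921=- 7095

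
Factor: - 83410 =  - 2^1 *5^1*19^1*439^1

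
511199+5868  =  517067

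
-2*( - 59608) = 119216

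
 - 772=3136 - 3908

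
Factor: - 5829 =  - 3^1*29^1 * 67^1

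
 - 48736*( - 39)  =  1900704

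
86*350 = 30100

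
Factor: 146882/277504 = 271/512  =  2^( - 9 )*271^1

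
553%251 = 51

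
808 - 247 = 561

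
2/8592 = 1/4296 =0.00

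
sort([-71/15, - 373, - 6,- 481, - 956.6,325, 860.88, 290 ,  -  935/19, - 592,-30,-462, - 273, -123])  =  [ - 956.6,-592,  -  481 , - 462,-373, - 273,- 123, - 935/19, - 30,- 6,  -  71/15,290,325 , 860.88 ]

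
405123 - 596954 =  - 191831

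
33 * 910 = 30030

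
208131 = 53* 3927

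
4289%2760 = 1529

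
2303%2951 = 2303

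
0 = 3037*0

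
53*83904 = 4446912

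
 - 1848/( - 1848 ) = 1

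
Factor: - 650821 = -650821^1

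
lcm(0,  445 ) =0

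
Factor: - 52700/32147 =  - 2^2 * 5^2*61^(-1) = - 100/61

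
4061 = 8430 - 4369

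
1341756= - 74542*( - 18 )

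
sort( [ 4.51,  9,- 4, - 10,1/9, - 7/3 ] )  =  [-10, - 4,  -  7/3,1/9,  4.51 , 9 ]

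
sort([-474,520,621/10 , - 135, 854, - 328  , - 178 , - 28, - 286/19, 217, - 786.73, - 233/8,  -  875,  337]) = [ -875, - 786.73, - 474, - 328, - 178 ,  -  135, - 233/8, - 28, - 286/19, 621/10, 217,337,520,854]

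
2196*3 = 6588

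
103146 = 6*17191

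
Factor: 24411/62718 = 8137/20906  =  2^( - 1 )*79^1*103^1 *10453^(  -  1)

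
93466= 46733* 2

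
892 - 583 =309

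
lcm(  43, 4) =172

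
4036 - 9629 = - 5593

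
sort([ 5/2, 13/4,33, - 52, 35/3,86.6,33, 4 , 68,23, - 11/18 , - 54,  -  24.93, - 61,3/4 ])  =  [-61, - 54, - 52,  -  24.93, - 11/18 , 3/4, 5/2, 13/4, 4, 35/3,23,33,33,68,86.6 ]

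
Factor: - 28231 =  - 7^1*37^1*109^1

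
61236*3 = 183708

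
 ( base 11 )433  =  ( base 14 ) 292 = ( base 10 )520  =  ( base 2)1000001000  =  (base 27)J7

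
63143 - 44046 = 19097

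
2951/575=2951/575 = 5.13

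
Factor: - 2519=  - 11^1*229^1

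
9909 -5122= 4787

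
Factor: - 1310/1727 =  - 2^1*5^1*11^( - 1)*131^1*157^( - 1) 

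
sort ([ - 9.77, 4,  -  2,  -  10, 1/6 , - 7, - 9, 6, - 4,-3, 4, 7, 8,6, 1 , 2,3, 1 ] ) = [ - 10,-9.77, - 9 , - 7, - 4, - 3, - 2, 1/6, 1 , 1, 2, 3, 4, 4, 6,6,7,8 ] 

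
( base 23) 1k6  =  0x3E3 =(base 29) 159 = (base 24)1hb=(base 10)995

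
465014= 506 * 919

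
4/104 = 1/26 =0.04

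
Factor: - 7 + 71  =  2^6 = 64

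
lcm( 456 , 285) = 2280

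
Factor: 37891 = 7^1* 5413^1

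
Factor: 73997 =7^1*11^1 * 31^2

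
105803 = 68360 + 37443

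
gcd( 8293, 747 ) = 1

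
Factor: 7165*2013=3^1 * 5^1*11^1 * 61^1 *1433^1 = 14423145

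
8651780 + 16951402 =25603182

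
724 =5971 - 5247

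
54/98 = 27/49 = 0.55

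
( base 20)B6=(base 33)6S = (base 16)e2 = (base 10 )226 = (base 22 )A6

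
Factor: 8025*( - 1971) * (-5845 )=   92451972375 = 3^4*  5^3 * 7^1*73^1  *107^1*167^1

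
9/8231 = 9/8231  =  0.00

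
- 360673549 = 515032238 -875705787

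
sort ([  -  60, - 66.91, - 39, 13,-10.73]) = [ - 66.91,-60, - 39, - 10.73, 13 ] 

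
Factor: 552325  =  5^2 * 22093^1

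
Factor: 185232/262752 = 227/322 = 2^( - 1)*7^( - 1 )*23^( - 1 )*227^1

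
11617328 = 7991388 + 3625940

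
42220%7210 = 6170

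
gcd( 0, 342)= 342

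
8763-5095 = 3668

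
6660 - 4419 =2241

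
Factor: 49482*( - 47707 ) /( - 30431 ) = 2360637774/30431 = 2^1*3^2 * 11^1 * 2749^1*4337^1 *30431^( - 1)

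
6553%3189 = 175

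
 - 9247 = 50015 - 59262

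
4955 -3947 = 1008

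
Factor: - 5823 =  - 3^2* 647^1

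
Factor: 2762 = 2^1*1381^1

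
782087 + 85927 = 868014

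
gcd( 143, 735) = 1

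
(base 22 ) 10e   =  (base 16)1f2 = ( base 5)3443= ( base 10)498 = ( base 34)EM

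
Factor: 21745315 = 5^1*43^1*101141^1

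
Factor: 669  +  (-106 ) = 563^1 = 563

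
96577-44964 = 51613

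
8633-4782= 3851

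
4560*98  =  446880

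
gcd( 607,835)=1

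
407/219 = 407/219= 1.86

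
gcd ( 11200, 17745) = 35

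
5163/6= 860+ 1/2= 860.50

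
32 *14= 448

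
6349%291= 238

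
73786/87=73786/87= 848.11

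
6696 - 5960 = 736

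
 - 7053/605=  - 7053/605 = - 11.66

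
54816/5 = 54816/5 = 10963.20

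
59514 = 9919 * 6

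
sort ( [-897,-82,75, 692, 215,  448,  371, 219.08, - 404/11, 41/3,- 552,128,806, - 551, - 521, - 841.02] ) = [-897, - 841.02,-552, - 551, - 521, - 82, - 404/11,41/3, 75,128, 215,219.08,371,448,692,806]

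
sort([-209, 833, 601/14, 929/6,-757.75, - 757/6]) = [ - 757.75,-209, - 757/6,601/14  ,  929/6,833]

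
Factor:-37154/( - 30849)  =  2858/2373= 2^1 * 3^( - 1)*7^(-1 )*113^(  -  1 )*1429^1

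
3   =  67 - 64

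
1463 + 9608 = 11071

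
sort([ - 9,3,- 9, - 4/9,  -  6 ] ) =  [ -9,- 9, - 6 ,-4/9, 3]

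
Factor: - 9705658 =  - 2^1 * 1471^1*3299^1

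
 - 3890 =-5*778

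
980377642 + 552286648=1532664290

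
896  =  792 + 104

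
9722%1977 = 1814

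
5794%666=466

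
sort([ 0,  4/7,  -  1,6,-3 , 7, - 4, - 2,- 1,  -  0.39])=[-4,-3,  -  2,- 1, - 1,  -  0.39,0,4/7, 6,7] 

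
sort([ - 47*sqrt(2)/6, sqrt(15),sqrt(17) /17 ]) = [ - 47 * sqrt(2)/6,sqrt( 17)/17,sqrt(15)]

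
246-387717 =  - 387471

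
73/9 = 73/9 = 8.11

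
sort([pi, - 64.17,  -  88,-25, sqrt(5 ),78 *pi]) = [- 88, - 64.17,  -  25, sqrt( 5) , pi, 78*pi]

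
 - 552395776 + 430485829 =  - 121909947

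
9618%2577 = 1887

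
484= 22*22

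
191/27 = 7+ 2/27 = 7.07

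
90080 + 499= 90579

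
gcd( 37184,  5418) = 14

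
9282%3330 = 2622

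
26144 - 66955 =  - 40811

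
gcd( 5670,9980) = 10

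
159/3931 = 159/3931  =  0.04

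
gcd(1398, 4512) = 6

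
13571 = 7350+6221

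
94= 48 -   -  46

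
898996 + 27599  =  926595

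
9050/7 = 1292+6/7=   1292.86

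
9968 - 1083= 8885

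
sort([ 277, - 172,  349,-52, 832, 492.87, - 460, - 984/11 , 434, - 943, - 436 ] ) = [ - 943,- 460,  -  436,-172, - 984/11, - 52, 277 , 349,434,492.87,832]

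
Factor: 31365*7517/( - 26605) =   -  2773773/313 = - 3^2*41^1*313^( - 1) * 7517^1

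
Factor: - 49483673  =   - 433^1 *114281^1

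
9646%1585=136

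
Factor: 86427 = 3^4*11^1 * 97^1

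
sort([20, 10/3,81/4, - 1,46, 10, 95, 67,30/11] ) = [-1 , 30/11, 10/3, 10, 20,81/4, 46,67,95] 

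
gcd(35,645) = 5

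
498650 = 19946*25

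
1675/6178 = 1675/6178= 0.27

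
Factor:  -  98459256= -2^3 * 3^1*7^1*586067^1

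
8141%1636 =1597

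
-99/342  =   - 1 + 27/38 = - 0.29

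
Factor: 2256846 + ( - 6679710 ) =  - 2^4*3^1*92143^1 = -4422864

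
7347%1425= 222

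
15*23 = 345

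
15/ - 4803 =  - 5/1601 = - 0.00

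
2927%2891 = 36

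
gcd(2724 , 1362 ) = 1362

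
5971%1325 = 671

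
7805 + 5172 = 12977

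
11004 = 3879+7125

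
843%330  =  183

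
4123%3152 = 971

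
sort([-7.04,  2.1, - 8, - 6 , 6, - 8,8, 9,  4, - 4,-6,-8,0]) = [ - 8,-8, - 8,-7.04, - 6,-6,-4, 0,  2.1, 4, 6, 8, 9] 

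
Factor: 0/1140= 0 =0^1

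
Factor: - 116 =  - 2^2*29^1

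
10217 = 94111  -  83894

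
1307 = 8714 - 7407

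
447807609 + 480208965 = 928016574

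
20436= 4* 5109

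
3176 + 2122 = 5298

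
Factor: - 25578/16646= -63/41 = - 3^2*7^1*41^( - 1 ) 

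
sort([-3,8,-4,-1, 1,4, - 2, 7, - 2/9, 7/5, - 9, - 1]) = [ - 9, - 4, - 3, - 2, - 1, - 1, - 2/9,1 , 7/5,4,7,8] 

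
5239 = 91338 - 86099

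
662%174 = 140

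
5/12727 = 5/12727 = 0.00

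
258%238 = 20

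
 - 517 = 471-988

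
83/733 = 83/733 = 0.11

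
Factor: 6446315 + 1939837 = 2^3*3^1*349423^1  =  8386152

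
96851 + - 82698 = 14153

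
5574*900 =5016600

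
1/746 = 1/746 =0.00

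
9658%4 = 2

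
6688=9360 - 2672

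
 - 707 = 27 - 734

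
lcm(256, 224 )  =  1792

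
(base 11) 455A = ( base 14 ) 2282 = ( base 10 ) 5994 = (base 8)13552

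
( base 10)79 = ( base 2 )1001111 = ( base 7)142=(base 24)37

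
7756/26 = 3878/13 = 298.31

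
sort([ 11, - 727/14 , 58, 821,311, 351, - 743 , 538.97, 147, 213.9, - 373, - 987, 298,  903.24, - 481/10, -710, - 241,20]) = [ - 987 , - 743,-710, - 373,-241,  -  727/14 ,- 481/10, 11,20, 58,147,213.9, 298, 311, 351,538.97,821, 903.24]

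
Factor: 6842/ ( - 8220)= - 3421/4110 = - 2^( - 1) * 3^( - 1)*5^( - 1 )*11^1*137^( - 1)* 311^1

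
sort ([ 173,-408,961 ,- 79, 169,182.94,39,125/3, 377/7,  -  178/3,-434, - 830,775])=[ - 830, - 434, - 408, - 79, - 178/3,39,125/3,377/7, 169,173, 182.94,  775,961]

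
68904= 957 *72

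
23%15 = 8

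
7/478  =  7/478 = 0.01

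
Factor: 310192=2^4*19387^1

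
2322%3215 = 2322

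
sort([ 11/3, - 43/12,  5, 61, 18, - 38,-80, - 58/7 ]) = [ - 80, -38, - 58/7, - 43/12,11/3, 5, 18, 61] 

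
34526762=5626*6137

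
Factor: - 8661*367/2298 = -2^(-1)*367^1 * 383^ (  -  1 )*2887^1 = - 1059529/766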